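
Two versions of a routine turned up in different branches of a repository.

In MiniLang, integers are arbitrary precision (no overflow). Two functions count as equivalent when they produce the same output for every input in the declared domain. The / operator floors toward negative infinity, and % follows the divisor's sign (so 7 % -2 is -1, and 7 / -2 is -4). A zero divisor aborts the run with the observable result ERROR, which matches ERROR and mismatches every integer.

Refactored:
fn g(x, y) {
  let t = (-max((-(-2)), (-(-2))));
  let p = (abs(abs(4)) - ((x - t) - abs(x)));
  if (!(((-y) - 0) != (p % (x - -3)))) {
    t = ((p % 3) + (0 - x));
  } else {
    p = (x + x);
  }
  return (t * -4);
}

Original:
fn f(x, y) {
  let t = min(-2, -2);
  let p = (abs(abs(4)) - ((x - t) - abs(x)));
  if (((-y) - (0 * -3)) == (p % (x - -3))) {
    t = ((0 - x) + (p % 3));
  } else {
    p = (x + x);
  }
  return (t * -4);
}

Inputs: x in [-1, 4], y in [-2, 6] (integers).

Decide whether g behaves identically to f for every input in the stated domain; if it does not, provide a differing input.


Equivalent — the differences include boolean connective usage differs; and arithmetic usage differs; and comparison usage differs; and min/max/abs usage differs; and constant usage differs, yet no declared input distinguishes the two.
Tracing x=3, y=3: f: t := -2 | p := 2 | (((-y) - (0 * -3)) == (p % (x - -3))): false | p := 6 | result 8 | g: t := -2 | p := 2 | (!(((-y) - 0) != (p % (x - -3)))): false | p := 6 | result 8 — matching result 8.
Checked all 54 inputs in the declared domain: the outputs agree on every one.
verdict: equivalent


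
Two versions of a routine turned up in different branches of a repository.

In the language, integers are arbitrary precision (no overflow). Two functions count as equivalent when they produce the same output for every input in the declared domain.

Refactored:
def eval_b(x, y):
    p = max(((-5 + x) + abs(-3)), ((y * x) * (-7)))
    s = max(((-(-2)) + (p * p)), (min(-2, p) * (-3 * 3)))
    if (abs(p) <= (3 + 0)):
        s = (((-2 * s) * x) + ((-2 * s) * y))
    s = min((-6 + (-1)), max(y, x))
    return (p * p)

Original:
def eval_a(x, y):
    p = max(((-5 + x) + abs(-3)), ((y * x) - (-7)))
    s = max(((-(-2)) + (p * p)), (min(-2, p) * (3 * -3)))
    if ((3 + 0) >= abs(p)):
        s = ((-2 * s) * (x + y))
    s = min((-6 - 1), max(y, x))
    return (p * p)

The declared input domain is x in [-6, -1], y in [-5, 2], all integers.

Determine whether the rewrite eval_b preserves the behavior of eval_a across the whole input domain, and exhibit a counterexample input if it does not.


Try x=-6, y=-5.
eval_a: p=37, then s=1371, then ((3 + 0) >= abs(p)) is false, then s=-7, then returns 1369
eval_b: p=-8, then s=72, then (abs(p) <= (3 + 0)) is false, then s=-7, then returns 64
1369 != 64, so the rewrite changes behavior.
verdict: not equivalent; witness: x=-6, y=-5


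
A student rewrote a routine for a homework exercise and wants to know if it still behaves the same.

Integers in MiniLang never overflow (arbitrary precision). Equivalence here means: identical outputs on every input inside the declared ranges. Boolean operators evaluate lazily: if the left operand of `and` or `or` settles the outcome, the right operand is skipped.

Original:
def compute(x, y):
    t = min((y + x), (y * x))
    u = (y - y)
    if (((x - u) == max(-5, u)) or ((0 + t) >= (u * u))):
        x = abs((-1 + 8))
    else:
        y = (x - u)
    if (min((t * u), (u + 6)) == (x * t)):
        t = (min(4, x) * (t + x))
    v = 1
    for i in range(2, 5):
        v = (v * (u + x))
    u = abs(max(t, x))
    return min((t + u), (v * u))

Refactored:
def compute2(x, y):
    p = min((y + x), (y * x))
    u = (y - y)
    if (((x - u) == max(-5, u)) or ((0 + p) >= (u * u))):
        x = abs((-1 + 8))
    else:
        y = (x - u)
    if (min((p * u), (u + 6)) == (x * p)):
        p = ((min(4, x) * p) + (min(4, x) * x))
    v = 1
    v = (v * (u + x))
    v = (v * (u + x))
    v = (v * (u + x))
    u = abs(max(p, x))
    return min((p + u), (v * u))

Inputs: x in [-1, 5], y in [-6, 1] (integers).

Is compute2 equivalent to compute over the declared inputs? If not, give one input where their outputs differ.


Comparing the listings, the differences include: min/max/abs usage differs, plus constant usage differs, plus local variable names differ, plus statement counts differ, plus arithmetic usage differs, plus loop structure differs.
As a probe, take x=1, y=-4: compute runs t becomes -4; next u becomes 0; next (((x - u) == max(-5, u)) or ((0 + t) >= (u * u))) evaluates to false; next y becomes 1; next (min((t * u), (u + 6)) == (x * t)) evaluates to false; next v becomes 1; next at i=2:; next v becomes 1; next at i=3:; next v becomes 1; next at i=4:; next v becomes 1; next u becomes 1; next final value -3; compute2 runs p becomes -4; next u becomes 0; next (((x - u) == max(-5, u)) or ((0 + p) >= (u * u))) evaluates to false; next y becomes 1; next (min((p * u), (u + 6)) == (x * p)) evaluates to false; next v becomes 1; next v becomes 1; next v becomes 1; next v becomes 1; next u becomes 1; next final value -3; both end at -3.
Sweeping the whole domain (56 inputs) finds no disagreement.
verdict: equivalent


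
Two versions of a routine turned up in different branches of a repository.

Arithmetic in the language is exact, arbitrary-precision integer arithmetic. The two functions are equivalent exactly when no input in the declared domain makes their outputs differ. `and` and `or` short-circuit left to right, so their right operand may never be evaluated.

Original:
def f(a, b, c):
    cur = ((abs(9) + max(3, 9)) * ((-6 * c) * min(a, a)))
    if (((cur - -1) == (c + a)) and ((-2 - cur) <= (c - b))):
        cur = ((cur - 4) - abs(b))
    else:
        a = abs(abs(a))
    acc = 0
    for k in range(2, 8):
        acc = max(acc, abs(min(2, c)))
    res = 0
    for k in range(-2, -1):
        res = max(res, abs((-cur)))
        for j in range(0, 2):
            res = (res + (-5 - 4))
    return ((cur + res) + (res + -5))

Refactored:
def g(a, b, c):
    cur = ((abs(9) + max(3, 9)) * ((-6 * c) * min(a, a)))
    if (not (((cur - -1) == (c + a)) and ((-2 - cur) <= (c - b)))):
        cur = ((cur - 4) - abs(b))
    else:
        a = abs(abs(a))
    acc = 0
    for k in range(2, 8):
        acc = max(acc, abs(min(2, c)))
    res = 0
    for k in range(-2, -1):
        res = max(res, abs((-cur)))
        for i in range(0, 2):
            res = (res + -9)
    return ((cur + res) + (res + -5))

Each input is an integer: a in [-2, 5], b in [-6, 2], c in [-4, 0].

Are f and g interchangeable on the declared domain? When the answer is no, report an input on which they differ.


Take a=-2, b=-6, c=-4.
f: cur becomes -864; next (((cur - -1) == (c + a)) and ((-2 - cur) <= (c - b))) evaluates to false; next a becomes 2; next acc becomes 0; next at k=2:; next acc becomes 4; next at k=3:; next acc becomes 4; next at k=4:; next acc becomes 4; next at k=5:; next acc becomes 4; next at k=6:; next acc becomes 4; next at k=7:; next acc becomes 4; next res becomes 0; next at k=-2:; next res becomes 864; next at j=0:; next res becomes 855; next at j=1:; next res becomes 846; next final value 823
g: cur becomes -864; next (not (((cur - -1) == (c + a)) and ((-2 - cur) <= (c - b)))) evaluates to true; next cur becomes -874; next acc becomes 0; next at k=2:; next acc becomes 4; next at k=3:; next acc becomes 4; next at k=4:; next acc becomes 4; next at k=5:; next acc becomes 4; next at k=6:; next acc becomes 4; next at k=7:; next acc becomes 4; next res becomes 0; next at k=-2:; next res becomes 874; next at i=0:; next res becomes 865; next at i=1:; next res becomes 856; next final value 833
823 != 833, so the rewrite changes behavior.
verdict: not equivalent; witness: a=-2, b=-6, c=-4


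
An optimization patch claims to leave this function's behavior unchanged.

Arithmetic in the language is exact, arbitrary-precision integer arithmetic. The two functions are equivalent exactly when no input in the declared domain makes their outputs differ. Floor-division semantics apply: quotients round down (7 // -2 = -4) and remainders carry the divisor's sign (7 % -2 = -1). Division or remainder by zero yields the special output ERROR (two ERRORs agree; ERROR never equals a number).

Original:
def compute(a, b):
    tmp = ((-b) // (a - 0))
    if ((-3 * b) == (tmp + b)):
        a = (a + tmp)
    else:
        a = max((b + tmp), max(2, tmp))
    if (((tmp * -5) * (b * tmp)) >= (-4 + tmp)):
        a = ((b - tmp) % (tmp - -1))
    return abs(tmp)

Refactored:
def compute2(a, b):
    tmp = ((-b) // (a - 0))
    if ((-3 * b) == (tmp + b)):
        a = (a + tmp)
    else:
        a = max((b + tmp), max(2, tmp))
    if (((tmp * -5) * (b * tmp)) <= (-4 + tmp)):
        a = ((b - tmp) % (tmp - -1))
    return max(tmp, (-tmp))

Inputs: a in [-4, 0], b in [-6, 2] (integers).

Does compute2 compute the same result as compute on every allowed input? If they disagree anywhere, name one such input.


Run the pair on a=-4, b=-4.
compute: tmp := -1 | ((-3 * b) == (tmp + b)): false | a := 2 | (((tmp * -5) * (b * tmp)) >= (-4 + tmp)): true | divide-by-zero, output ERROR
compute2: tmp := -1 | ((-3 * b) == (tmp + b)): false | a := 2 | (((tmp * -5) * (b * tmp)) <= (-4 + tmp)): false | result 1
ERROR != 1, so the rewrite changes behavior.
verdict: not equivalent; witness: a=-4, b=-4


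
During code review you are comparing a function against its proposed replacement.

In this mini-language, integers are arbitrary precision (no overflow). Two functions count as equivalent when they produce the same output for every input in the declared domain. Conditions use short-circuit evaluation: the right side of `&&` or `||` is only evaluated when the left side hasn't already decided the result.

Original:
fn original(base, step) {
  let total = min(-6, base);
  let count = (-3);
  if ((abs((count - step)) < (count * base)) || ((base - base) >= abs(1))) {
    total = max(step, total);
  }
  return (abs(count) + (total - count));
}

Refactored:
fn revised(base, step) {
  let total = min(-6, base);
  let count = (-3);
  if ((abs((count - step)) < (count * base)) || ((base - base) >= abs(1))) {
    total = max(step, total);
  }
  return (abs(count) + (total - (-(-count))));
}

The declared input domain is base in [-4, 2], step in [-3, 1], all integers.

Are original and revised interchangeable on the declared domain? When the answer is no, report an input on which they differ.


Comparing the listings, the differences include: same computation, different form.
Tracing base=-2, step=1: original: total := -6 | count := -3 | ((abs((count - step)) < (count * base)) || ((base - base) >= abs(1))): true | total := 1 | result 7 | revised: total := -6 | count := -3 | ((abs((count - step)) < (count * base)) || ((base - base) >= abs(1))): true | total := 1 | result 7 — matching result 7.
Across all 35 domain points the two functions coincide.
verdict: equivalent


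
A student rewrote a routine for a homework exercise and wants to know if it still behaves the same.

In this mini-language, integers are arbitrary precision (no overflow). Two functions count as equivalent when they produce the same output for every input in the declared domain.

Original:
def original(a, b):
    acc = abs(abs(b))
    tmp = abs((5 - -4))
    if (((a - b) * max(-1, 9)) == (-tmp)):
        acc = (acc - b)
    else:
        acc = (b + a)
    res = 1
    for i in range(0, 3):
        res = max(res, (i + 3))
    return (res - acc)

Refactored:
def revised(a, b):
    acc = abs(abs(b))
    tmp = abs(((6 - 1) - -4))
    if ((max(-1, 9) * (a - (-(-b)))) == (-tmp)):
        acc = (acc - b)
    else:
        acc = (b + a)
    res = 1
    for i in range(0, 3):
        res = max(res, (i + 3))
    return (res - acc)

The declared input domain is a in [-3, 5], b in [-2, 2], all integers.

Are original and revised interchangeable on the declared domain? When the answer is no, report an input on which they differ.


Equivalent — the differences include arithmetic usage differs; and constant usage differs, yet no declared input distinguishes the two.
Spot check at a=1, b=-1 — original: acc=1, then tmp=9, then (((a - b) * max(-1, 9)) == (-tmp)) is false, then acc=0, then res=1, then (i=0), then res=3, then (i=1), then res=4, then (i=2), then res=5, then returns 5. revised: acc=1, then tmp=9, then ((max(-1, 9) * (a - (-(-b)))) == (-tmp)) is false, then acc=0, then res=1, then (i=0), then res=3, then (i=1), then res=4, then (i=2), then res=5, then returns 5. Both give 5.
An exhaustive pass over the 45 declared inputs shows identical outputs.
verdict: equivalent


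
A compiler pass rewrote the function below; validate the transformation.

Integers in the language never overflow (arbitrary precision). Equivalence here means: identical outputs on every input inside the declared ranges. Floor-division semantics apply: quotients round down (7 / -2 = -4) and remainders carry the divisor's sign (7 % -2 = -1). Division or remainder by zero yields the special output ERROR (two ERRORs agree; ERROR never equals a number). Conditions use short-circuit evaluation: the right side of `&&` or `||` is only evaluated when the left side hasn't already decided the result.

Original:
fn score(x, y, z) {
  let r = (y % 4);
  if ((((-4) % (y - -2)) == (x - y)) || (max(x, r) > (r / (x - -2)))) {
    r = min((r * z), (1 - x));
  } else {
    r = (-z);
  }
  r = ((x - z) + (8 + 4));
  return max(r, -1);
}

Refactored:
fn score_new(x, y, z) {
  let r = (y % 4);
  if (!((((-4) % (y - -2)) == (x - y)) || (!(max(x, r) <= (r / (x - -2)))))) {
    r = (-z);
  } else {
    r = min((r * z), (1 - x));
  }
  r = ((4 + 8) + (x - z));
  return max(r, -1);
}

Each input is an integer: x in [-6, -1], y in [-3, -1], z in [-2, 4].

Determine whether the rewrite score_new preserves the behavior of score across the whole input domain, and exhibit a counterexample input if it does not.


Equivalent — the differences include boolean connective usage differs, comparison usage differs, yet no declared input distinguishes the two.
As a probe, take x=-1, y=-2, z=4: score runs r = 2; division by zero -> ERROR; score_new runs r = 2; division by zero -> ERROR; both end at ERROR.
An exhaustive pass over the 126 declared inputs shows identical outputs.
verdict: equivalent


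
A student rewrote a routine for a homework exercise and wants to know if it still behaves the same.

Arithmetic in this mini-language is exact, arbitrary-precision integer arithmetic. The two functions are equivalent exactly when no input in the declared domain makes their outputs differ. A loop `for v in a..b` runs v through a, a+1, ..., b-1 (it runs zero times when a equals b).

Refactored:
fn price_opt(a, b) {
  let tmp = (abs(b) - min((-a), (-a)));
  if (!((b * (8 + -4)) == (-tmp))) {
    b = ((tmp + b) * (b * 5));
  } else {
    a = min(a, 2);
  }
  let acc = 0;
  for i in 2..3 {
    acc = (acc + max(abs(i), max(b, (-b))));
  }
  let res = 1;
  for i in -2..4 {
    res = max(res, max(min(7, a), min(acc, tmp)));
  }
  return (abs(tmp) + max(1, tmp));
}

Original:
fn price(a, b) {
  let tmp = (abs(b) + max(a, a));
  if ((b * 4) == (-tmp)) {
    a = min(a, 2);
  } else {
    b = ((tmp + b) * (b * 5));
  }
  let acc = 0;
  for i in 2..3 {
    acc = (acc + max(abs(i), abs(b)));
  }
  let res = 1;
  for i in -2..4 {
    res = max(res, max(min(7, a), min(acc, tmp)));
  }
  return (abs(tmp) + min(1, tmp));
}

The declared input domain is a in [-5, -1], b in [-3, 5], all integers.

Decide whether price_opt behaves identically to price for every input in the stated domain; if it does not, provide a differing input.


Take a=-5, b=-3.
price: tmp = -2; ((b * 4) == (-tmp)) -> false; b = 75; acc = 0; [i=2]; acc = 75; res = 1; [i=-2]; res = 1; [i=-1]; res = 1; [i=0]; res = 1; [i=1]; res = 1; [i=2]; res = 1; [i=3]; res = 1; return 0
price_opt: tmp = -2; (!((b * (8 + -4)) == (-tmp))) -> true; b = 75; acc = 0; [i=2]; acc = 75; res = 1; [i=-2]; res = 1; [i=-1]; res = 1; [i=0]; res = 1; [i=1]; res = 1; [i=2]; res = 1; [i=3]; res = 1; return 3
0 against 3: the behavior changed.
verdict: not equivalent; witness: a=-5, b=-3


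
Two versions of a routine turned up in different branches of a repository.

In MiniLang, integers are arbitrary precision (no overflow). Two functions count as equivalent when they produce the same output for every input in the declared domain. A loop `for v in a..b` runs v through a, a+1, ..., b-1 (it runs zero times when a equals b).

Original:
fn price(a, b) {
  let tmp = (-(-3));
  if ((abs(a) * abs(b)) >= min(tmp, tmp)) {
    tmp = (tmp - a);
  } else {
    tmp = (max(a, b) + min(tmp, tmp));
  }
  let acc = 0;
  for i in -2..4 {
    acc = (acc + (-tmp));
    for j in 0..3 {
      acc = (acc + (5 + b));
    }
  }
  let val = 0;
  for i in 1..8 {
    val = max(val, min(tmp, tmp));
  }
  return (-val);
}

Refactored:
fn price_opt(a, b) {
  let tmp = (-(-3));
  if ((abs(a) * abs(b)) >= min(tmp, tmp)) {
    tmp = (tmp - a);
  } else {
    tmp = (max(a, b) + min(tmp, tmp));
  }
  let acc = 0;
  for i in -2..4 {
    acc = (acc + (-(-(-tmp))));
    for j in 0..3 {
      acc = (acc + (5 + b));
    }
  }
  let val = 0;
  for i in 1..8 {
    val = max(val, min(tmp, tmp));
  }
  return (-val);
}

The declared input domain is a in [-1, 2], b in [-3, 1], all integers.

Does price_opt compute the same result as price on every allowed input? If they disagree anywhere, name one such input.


Side by side, the visible changes include: same computation, different form.
One worked example (a=2, b=-2) — price: tmp := 3 | ((abs(a) * abs(b)) >= min(tmp, tmp)): true | tmp := 1 | acc := 0 | iter i=-2: | acc := -1 | iter j=0: | acc := 2 | iter j=1: | acc := 5 | iter j=2: | acc := 8 | iter i=-1: | acc := 7 | iter j=0: | acc := 10 | iter j=1: | acc := 13 | iter j=2: | acc := 16 | iter i=0: | acc := 15 | iter j=0: | acc := 18 | iter j=1: | acc := 21 | iter j=2: | acc := 24 | iter i=1: | acc := 23 | iter j=0: | acc := 26 | iter j=1: | acc := 29 | iter j=2: | acc := 32 | iter i=2: | acc := 31 | iter j=0: | acc := 34 | iter j=1: | acc := 37 | iter j=2: | acc := 40 | iter i=3: | acc := 39 | iter j=0: | acc := 42 | iter j=1: | acc := 45 | iter j=2: | acc := 48 | val := 0 | iter i=1: | val := 1 | iter i=2: | val := 1 | iter i=3: | val := 1 | iter i=4: | val := 1 | iter i=5: | val := 1 | iter i=6: | val := 1 | iter i=7: | val := 1 | result -1; price_opt: tmp := 3 | ((abs(a) * abs(b)) >= min(tmp, tmp)): true | tmp := 1 | acc := 0 | iter i=-2: | acc := -1 | iter j=0: | acc := 2 | iter j=1: | acc := 5 | iter j=2: | acc := 8 | iter i=-1: | acc := 7 | iter j=0: | acc := 10 | iter j=1: | acc := 13 | iter j=2: | acc := 16 | iter i=0: | acc := 15 | iter j=0: | acc := 18 | iter j=1: | acc := 21 | iter j=2: | acc := 24 | iter i=1: | acc := 23 | iter j=0: | acc := 26 | iter j=1: | acc := 29 | iter j=2: | acc := 32 | iter i=2: | acc := 31 | iter j=0: | acc := 34 | iter j=1: | acc := 37 | iter j=2: | acc := 40 | iter i=3: | acc := 39 | iter j=0: | acc := 42 | iter j=1: | acc := 45 | iter j=2: | acc := 48 | val := 0 | iter i=1: | val := 1 | iter i=2: | val := 1 | iter i=3: | val := 1 | iter i=4: | val := 1 | iter i=5: | val := 1 | iter i=6: | val := 1 | iter i=7: | val := 1 | result -1; agreement on -1.
Every one of the 20 inputs gives matching results.
verdict: equivalent


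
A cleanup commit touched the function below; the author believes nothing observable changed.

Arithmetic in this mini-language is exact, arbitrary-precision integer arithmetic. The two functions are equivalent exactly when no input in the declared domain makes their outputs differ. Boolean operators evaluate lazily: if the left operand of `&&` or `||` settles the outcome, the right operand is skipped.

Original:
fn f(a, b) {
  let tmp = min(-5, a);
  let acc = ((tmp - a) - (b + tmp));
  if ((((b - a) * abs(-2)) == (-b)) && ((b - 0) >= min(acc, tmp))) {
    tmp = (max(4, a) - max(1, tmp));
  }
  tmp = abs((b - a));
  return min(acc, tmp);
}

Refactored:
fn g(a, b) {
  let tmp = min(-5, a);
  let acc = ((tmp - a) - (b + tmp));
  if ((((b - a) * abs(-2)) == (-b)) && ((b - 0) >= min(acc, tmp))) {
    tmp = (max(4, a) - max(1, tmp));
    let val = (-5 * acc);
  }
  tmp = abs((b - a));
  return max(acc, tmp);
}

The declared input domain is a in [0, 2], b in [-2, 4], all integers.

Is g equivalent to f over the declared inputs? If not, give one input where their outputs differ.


Consider the input a=0, b=1.
f: tmp=-5, then acc=-1, then ((((b - a) * abs(-2)) == (-b)) && ((b - 0) >= min(acc, tmp))) is false, then tmp=1, then returns -1
g: tmp=-5, then acc=-1, then ((((b - a) * abs(-2)) == (-b)) && ((b - 0) >= min(acc, tmp))) is false, then tmp=1, then returns 1
-1 and 1 differ, so these are not the same function on this domain.
verdict: not equivalent; witness: a=0, b=1


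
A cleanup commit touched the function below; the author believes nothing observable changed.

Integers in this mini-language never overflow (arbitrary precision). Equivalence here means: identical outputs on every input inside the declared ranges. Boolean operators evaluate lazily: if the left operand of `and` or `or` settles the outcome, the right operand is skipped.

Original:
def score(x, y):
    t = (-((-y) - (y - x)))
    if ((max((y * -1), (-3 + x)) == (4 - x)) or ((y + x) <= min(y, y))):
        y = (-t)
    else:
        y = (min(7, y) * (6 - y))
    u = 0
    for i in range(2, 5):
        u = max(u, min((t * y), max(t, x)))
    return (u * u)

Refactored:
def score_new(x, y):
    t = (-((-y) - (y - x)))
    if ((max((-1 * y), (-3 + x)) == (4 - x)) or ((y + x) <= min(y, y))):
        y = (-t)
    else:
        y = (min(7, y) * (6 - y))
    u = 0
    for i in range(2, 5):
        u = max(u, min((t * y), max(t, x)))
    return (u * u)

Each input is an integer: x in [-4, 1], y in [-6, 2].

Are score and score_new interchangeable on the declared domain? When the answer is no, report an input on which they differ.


This is a faithful refactor — same computation, different form, but the computed results match everywhere.
Tracing x=0, y=-4: score: t = -8; ((max((y * -1), (-3 + x)) == (4 - x)) or ((y + x) <= min(y, y))) -> true; y = 8; u = 0; [i=2]; u = 0; [i=3]; u = 0; [i=4]; u = 0; return 0 | score_new: t = -8; ((max((-1 * y), (-3 + x)) == (4 - x)) or ((y + x) <= min(y, y))) -> true; y = 8; u = 0; [i=2]; u = 0; [i=3]; u = 0; [i=4]; u = 0; return 0 — matching result 0.
Checked all 54 inputs in the declared domain: the outputs agree on every one.
verdict: equivalent


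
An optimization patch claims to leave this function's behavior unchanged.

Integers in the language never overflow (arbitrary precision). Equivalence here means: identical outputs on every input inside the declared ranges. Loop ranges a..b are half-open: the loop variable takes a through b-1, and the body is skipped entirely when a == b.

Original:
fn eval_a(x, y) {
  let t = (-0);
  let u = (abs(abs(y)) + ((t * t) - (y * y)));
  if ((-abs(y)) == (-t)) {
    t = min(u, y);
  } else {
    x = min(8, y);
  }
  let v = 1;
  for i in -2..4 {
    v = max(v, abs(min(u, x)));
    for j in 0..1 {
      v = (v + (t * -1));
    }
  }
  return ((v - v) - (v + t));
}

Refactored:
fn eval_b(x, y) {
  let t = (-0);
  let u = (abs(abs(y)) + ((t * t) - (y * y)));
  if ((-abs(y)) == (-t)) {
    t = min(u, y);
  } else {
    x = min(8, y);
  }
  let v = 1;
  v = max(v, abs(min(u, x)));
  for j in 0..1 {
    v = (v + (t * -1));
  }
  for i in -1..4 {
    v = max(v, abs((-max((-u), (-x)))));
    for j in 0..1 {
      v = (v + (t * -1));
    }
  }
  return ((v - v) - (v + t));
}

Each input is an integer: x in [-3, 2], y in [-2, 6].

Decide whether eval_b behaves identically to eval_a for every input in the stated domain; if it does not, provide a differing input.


The two versions differ — the changes include loop structure differs, plus min/max/abs usage differs, plus constant usage differs, plus arithmetic usage differs, plus statement counts differ.
Spot check at x=0, y=6 — eval_a: t = 0; u = -30; ((-abs(y)) == (-t)) -> false; x = 6; v = 1; [i=-2]; v = 30; [j=0]; v = 30; [i=-1]; v = 30; [j=0]; v = 30; [i=0]; v = 30; [j=0]; v = 30; [i=1]; v = 30; [j=0]; v = 30; [i=2]; v = 30; [j=0]; v = 30; [i=3]; v = 30; [j=0]; v = 30; return -30. eval_b: t = 0; u = -30; ((-abs(y)) == (-t)) -> false; x = 6; v = 1; v = 30; [j=0]; v = 30; [i=-1]; v = 30; [j=0]; v = 30; [i=0]; v = 30; [j=0]; v = 30; [i=1]; v = 30; [j=0]; v = 30; [i=2]; v = 30; [j=0]; v = 30; [i=3]; v = 30; [j=0]; v = 30; return -30. Both give -30.
Sweeping the whole domain (54 inputs) finds no disagreement.
verdict: equivalent


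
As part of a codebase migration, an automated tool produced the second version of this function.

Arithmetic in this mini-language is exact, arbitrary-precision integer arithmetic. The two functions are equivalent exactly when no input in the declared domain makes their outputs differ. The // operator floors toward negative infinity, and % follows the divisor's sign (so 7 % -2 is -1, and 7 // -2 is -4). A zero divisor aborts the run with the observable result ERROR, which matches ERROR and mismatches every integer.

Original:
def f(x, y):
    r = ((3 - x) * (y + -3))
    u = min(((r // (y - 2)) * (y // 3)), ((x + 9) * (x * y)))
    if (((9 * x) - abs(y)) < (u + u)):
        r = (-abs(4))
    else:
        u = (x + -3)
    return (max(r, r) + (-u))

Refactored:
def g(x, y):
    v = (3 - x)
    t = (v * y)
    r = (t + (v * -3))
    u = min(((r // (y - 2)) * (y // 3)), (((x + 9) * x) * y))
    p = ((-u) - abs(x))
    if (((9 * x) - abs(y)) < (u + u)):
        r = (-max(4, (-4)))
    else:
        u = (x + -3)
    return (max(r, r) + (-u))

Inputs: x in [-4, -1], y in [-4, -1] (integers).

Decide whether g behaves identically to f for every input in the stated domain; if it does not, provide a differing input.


Reading the diff, among the changes: constant usage differs, and local variable names differ, and statement counts differ, and min/max/abs usage differs, and arithmetic usage differs.
Spot check at x=-2, y=-1 — f: r = -20; u = -6; (((9 * x) - abs(y)) < (u + u)) -> true; r = -4; return 2. g: v = 5; t = -5; r = -20; u = -6; p = 4; (((9 * x) - abs(y)) < (u + u)) -> true; r = -4; return 2. Both give 2.
Checked all 16 inputs in the declared domain: the outputs agree on every one.
verdict: equivalent


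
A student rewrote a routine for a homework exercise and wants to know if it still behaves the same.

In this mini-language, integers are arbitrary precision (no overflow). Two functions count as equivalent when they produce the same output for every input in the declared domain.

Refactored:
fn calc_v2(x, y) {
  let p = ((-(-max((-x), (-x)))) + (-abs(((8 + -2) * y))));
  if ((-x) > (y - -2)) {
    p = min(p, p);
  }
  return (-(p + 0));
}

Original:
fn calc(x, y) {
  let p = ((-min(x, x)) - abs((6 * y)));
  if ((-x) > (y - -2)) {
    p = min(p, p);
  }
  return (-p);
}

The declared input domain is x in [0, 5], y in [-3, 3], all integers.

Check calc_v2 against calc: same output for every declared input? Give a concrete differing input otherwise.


The two versions differ — the changes include min/max/abs usage differs; and arithmetic usage differs; and constant usage differs.
As a probe, take x=2, y=0: calc runs p becomes -2; next ((-x) > (y - -2)) evaluates to false; next final value 2; calc_v2 runs p becomes -2; next ((-x) > (y - -2)) evaluates to false; next final value 2; both end at 2.
Across all 42 domain points the two functions coincide.
verdict: equivalent


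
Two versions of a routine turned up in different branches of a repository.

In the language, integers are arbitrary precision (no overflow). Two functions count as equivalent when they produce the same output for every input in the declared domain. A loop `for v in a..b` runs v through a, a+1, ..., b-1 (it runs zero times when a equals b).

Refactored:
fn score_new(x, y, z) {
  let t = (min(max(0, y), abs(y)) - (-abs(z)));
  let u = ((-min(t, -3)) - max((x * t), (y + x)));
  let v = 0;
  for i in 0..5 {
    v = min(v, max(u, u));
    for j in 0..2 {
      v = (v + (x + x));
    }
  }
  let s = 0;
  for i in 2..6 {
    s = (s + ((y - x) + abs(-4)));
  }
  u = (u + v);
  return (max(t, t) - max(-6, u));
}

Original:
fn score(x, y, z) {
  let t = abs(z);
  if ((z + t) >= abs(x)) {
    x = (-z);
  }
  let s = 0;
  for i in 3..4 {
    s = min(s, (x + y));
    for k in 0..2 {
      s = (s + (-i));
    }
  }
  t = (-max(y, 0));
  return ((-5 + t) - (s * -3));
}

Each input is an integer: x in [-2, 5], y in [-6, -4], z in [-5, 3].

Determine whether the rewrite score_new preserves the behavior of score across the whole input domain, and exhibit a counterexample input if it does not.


Take x=-2, y=-6, z=-5.
score: t=5, then ((z + t) >= abs(x)) is false, then s=0, then (i=3), then s=-8, then (k=0), then s=-11, then (k=1), then s=-14, then t=0, then returns -47
score_new: t=5, then u=11, then v=0, then (i=0), then v=0, then (j=0), then v=-4, then (j=1), then v=-8, then (i=1), then v=-8, then (j=0), then v=-12, then (j=1), then v=-16, then (i=2), then v=-16, then (j=0), then v=-20, then (j=1), then v=-24, then (i=3), then v=-24, then (j=0), then v=-28, then (j=1), then v=-32, then (i=4), then v=-32, then (j=0), then v=-36, then (j=1), then v=-40, then s=0, then (i=2), then s=0, then (i=3), then s=0, then (i=4), then s=0, then (i=5), then s=0, then u=-29, then returns 11
-47 vs 11 — the two versions disagree here.
verdict: not equivalent; witness: x=-2, y=-6, z=-5


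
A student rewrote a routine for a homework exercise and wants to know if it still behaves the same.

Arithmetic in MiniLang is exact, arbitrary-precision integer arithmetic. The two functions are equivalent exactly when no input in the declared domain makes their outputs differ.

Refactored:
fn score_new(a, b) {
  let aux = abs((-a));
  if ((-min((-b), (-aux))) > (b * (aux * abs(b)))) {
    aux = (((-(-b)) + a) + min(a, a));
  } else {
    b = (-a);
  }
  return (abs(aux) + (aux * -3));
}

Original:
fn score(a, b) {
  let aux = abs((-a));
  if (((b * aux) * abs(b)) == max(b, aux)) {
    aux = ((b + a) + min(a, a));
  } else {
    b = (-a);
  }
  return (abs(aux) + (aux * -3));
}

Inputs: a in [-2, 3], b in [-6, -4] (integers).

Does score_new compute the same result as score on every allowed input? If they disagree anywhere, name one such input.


a=-2, b=-6 yields -4 from score but 40 from score_new.
verdict: not equivalent; witness: a=-2, b=-6


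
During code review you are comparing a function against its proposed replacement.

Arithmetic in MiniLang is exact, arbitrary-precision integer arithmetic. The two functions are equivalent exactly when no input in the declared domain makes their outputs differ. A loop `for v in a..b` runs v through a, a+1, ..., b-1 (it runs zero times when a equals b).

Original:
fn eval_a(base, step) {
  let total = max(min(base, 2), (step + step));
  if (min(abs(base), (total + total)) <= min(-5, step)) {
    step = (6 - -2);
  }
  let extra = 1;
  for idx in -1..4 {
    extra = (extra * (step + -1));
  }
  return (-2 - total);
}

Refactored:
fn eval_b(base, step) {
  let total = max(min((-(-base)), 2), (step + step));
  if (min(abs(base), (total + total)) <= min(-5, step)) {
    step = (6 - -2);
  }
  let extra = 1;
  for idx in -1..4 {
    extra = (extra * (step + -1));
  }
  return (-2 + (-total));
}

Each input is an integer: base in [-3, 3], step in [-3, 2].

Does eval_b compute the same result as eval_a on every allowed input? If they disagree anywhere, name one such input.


Differences: arithmetic usage differs — yet all 42 inputs agree.
verdict: equivalent


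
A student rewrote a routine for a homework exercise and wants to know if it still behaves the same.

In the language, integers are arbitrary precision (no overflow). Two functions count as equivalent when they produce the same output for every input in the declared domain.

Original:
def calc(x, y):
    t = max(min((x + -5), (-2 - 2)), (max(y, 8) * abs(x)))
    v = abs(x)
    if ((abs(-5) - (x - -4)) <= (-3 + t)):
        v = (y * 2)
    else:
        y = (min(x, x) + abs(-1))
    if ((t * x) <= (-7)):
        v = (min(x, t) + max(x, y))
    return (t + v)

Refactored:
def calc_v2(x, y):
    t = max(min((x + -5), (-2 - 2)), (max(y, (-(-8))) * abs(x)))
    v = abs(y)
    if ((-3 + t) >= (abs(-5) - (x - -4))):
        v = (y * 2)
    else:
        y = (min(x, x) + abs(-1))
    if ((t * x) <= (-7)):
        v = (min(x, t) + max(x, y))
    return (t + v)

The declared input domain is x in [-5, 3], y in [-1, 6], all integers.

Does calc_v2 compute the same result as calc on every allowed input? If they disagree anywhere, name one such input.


Run the pair on x=0, y=-1.
calc: t becomes 0; next v becomes 0; next ((abs(-5) - (x - -4)) <= (-3 + t)) evaluates to false; next y becomes 1; next ((t * x) <= (-7)) evaluates to false; next final value 0
calc_v2: t becomes 0; next v becomes 1; next ((-3 + t) >= (abs(-5) - (x - -4))) evaluates to false; next y becomes 1; next ((t * x) <= (-7)) evaluates to false; next final value 1
0 and 1 differ, so these are not the same function on this domain.
verdict: not equivalent; witness: x=0, y=-1


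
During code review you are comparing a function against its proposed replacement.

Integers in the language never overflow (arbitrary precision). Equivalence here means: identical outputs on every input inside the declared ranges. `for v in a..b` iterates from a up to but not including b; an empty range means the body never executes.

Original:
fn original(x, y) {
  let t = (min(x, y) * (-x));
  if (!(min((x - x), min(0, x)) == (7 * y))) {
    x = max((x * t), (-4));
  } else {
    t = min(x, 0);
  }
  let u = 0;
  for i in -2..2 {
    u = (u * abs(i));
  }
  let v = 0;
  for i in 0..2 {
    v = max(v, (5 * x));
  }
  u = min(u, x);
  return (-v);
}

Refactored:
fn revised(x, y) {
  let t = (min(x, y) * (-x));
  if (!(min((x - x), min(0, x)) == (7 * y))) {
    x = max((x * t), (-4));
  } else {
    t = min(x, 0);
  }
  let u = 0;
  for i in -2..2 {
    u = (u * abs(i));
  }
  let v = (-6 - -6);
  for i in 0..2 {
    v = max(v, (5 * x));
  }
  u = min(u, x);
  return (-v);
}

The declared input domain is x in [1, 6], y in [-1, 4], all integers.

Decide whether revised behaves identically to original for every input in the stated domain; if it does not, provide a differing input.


Reading the diff, among the changes: constant usage differs, plus arithmetic usage differs.
One worked example (x=5, y=3) — original: t := -15 | (!(min((x - x), min(0, x)) == (7 * y))): true | x := -4 | u := 0 | iter i=-2: | u := 0 | iter i=-1: | u := 0 | iter i=0: | u := 0 | iter i=1: | u := 0 | v := 0 | iter i=0: | v := 0 | iter i=1: | v := 0 | u := -4 | result 0; revised: t := -15 | (!(min((x - x), min(0, x)) == (7 * y))): true | x := -4 | u := 0 | iter i=-2: | u := 0 | iter i=-1: | u := 0 | iter i=0: | u := 0 | iter i=1: | u := 0 | v := 0 | iter i=0: | v := 0 | iter i=1: | v := 0 | u := -4 | result 0; agreement on 0.
Sweeping the whole domain (36 inputs) finds no disagreement.
verdict: equivalent


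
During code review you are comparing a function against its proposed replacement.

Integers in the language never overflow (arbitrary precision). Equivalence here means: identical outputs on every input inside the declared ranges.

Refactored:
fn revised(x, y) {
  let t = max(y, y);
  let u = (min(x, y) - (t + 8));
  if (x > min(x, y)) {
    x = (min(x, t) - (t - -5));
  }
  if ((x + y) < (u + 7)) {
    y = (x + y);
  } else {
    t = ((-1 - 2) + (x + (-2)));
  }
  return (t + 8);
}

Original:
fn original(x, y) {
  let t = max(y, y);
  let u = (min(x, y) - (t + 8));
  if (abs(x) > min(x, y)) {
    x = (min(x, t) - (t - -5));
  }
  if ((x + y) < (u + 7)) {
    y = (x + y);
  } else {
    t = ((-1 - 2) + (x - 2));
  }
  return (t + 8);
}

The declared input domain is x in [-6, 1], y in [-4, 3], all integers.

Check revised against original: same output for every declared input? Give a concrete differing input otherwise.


At x=-6, y=0: original gives 8, revised gives -3.
verdict: not equivalent; witness: x=-6, y=0


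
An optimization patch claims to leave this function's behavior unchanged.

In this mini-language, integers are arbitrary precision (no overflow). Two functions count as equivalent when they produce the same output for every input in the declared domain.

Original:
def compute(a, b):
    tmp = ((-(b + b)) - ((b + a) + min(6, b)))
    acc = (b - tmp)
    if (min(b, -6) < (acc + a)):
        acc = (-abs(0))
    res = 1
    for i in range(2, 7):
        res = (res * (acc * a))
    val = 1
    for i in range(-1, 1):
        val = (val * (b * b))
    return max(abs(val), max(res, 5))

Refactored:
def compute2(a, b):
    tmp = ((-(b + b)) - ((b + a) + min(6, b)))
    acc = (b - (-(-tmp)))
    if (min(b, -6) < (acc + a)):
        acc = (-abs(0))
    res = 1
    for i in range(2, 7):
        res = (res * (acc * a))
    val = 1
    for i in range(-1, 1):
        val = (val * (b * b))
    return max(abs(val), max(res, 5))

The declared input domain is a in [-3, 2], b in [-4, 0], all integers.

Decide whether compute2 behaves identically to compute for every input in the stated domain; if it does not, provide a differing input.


Equivalent — the differences include same computation, different form, yet no declared input distinguishes the two.
As a probe, take a=1, b=-2: compute runs tmp=7, then acc=-9, then (min(b, -6) < (acc + a)) is false, then res=1, then (i=2), then res=-9, then (i=3), then res=81, then (i=4), then res=-729, then (i=5), then res=6561, then (i=6), then res=-59049, then val=1, then (i=-1), then val=4, then (i=0), then val=16, then returns 16; compute2 runs tmp=7, then acc=-9, then (min(b, -6) < (acc + a)) is false, then res=1, then (i=2), then res=-9, then (i=3), then res=81, then (i=4), then res=-729, then (i=5), then res=6561, then (i=6), then res=-59049, then val=1, then (i=-1), then val=4, then (i=0), then val=16, then returns 16; both end at 16.
Across all 30 domain points the two functions coincide.
verdict: equivalent


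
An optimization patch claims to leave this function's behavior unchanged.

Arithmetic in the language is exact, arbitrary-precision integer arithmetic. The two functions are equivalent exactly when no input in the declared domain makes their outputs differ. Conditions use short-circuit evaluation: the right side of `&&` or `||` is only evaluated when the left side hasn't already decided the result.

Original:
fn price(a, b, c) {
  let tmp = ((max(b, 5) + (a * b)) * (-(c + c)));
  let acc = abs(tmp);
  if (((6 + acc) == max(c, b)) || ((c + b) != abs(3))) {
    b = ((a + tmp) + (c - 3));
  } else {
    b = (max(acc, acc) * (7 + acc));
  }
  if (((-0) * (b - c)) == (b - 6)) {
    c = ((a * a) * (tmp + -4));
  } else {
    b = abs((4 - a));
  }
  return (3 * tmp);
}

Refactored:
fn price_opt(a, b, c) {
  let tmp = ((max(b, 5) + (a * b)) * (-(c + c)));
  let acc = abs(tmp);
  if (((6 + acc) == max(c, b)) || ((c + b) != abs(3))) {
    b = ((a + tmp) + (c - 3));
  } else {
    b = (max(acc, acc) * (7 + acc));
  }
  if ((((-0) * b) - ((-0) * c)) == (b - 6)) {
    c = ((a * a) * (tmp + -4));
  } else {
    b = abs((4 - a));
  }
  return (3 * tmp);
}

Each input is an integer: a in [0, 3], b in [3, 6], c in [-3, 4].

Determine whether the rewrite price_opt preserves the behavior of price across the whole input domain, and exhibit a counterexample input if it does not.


Behavior is preserved: although arithmetic usage differs, plus constant usage differs, the outputs never diverge.
As a probe, take a=2, b=6, c=2: price runs tmp := -72 | acc := 72 | (((6 + acc) == max(c, b)) || ((c + b) != abs(3))): true | b := -71 | (((-0) * (b - c)) == (b - 6)): false | b := 2 | result -216; price_opt runs tmp := -72 | acc := 72 | (((6 + acc) == max(c, b)) || ((c + b) != abs(3))): true | b := -71 | ((((-0) * b) - ((-0) * c)) == (b - 6)): false | b := 2 | result -216; both end at -216.
Checked all 128 inputs in the declared domain: the outputs agree on every one.
verdict: equivalent


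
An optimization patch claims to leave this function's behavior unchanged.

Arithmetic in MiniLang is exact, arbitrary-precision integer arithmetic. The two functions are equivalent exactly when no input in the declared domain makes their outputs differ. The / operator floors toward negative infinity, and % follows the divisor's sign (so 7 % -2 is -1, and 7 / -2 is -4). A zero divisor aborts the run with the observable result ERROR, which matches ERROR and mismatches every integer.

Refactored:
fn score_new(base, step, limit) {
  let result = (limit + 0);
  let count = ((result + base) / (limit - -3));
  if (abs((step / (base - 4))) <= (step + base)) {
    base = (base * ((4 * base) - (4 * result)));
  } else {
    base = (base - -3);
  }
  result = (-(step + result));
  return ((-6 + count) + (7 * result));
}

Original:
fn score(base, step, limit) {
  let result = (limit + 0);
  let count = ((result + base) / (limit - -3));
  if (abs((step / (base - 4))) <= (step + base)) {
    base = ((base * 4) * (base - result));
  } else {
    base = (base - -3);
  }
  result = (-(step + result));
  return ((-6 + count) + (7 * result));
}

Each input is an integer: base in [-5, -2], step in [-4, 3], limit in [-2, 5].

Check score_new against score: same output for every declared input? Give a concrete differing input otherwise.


Behavior is preserved: although arithmetic usage differs; and constant usage differs, the outputs never diverge.
As a probe, take base=-5, step=-1, limit=0: score runs result := 0 | count := -2 | (abs((step / (base - 4))) <= (step + base)): false | base := -2 | result := 1 | result -1; score_new runs result := 0 | count := -2 | (abs((step / (base - 4))) <= (step + base)): false | base := -2 | result := 1 | result -1; both end at -1.
An exhaustive pass over the 256 declared inputs shows identical outputs.
verdict: equivalent
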